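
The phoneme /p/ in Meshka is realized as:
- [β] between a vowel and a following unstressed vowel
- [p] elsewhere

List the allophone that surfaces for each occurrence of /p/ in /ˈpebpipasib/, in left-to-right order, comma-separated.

[p], [p], [β]

Occurrence 1 (position 1): no conditioning environment matches → elsewhere allophone [p].
Occurrence 2 (position 4): no conditioning environment matches → elsewhere allophone [p].
Occurrence 3 (position 6): between a vowel and a following unstressed vowel → [β].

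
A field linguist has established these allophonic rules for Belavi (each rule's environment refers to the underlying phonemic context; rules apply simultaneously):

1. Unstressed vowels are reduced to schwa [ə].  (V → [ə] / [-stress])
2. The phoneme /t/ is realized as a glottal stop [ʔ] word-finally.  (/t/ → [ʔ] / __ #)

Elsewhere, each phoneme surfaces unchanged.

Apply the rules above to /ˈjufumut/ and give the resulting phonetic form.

[ˈjufəməʔ]

/u/ — between /j/ and /f/; rule 1 does not apply here → [u].
/u/ — between /f/ and /m/, in an unstressed syllable — surfaces as [ə] (rule 1).
/u/ (between /m/ and /t/): in an unstressed syllable, so rule 1 applies → [ə].
/t/ (word-final) occurs word-finally → [ʔ] by rule 2.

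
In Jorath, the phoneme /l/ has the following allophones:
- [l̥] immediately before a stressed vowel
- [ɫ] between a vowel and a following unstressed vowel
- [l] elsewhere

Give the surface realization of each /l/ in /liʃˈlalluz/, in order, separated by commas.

[l], [l̥], [l], [l]

Occurrence 1 (position 1): no conditioning environment matches → elsewhere allophone [l].
Occurrence 2 (position 4): immediately before a stressed vowel → [l̥].
Occurrence 3 (position 6): no conditioning environment matches → elsewhere allophone [l].
Occurrence 4 (position 7): no conditioning environment matches → elsewhere allophone [l].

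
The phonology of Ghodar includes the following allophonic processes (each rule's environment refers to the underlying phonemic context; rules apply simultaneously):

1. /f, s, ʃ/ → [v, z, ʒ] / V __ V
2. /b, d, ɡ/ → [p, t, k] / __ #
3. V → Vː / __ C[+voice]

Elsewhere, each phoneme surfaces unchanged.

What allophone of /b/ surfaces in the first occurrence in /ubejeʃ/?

/b/ (between /u/ and /e/) fails the environment for rule 2, so it stays [b].

[b]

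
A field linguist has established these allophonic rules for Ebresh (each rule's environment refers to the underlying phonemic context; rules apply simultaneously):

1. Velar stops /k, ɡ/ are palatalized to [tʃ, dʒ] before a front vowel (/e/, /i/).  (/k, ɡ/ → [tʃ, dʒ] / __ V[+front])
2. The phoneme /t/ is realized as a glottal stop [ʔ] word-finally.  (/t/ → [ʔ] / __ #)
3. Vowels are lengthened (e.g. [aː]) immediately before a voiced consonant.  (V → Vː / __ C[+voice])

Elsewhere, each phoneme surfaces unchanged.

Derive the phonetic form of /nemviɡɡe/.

[neːmviːɡdʒe]

/n/ (word-initial) is unaffected → [n].
/e/ (between /n/ and /m/): before a voiced consonant, so rule 3 applies → [eː].
/m/ — not in any rule's target class → [m].
/v/ stays [v].
/i/ (between /v/ and /ɡ/): before a voiced consonant, so rule 3 applies → [iː].
/ɡ/ (between /i/ and /ɡ/) fails the environment for rule 1, so it stays [ɡ].
/ɡ/ (between /ɡ/ and /e/) occurs before a front vowel → [dʒ] by rule 1.
/e/ (word-final) is in the target of rule 3 but the environment (before a voiced consonant) is not met → [e].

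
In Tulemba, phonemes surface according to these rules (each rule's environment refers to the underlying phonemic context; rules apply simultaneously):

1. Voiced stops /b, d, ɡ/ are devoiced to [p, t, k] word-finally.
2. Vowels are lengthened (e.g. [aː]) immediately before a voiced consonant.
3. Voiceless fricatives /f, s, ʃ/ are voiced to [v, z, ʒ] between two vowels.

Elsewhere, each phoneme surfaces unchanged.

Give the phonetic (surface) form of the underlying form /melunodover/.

/m/ (word-initial): no rule targets it → [m].
/e/ meets the environment for rule 2 (before a voiced consonant) → [eː].
/l/ (between /e/ and /u/): no rule targets it → [l].
/u/ (between /l/ and /n/) occurs before a voiced consonant → [uː] by rule 2.
/n/ (between /u/ and /o/) is unaffected → [n].
/o/ meets the environment for rule 2 (before a voiced consonant) → [oː].
/d/ (between /o/ and /o/) is in the target of rule 1 but the environment (word-finally) is not met → [d].
/o/ meets the environment for rule 2 (before a voiced consonant) → [oː].
/v/ stays [v].
/e/ (between /v/ and /r/): before a voiced consonant, so rule 2 applies → [eː].
/r/ stays [r].

[meːluːnoːdoːveːr]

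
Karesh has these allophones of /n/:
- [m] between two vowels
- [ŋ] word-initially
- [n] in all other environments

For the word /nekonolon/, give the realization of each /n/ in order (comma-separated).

[ŋ], [m], [n]

Occurrence 1 (position 1): word-initially → [ŋ].
Occurrence 2 (position 5): between two vowels → [m].
Occurrence 3 (position 9): no conditioning environment matches → elsewhere allophone [n].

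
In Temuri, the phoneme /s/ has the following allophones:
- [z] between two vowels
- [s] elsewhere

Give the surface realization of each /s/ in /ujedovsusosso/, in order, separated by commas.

[s], [z], [s], [s]

Occurrence 1 (position 7): no conditioning environment matches → elsewhere allophone [s].
Occurrence 2 (position 9): between two vowels → [z].
Occurrence 3 (position 11): no conditioning environment matches → elsewhere allophone [s].
Occurrence 4 (position 12): no conditioning environment matches → elsewhere allophone [s].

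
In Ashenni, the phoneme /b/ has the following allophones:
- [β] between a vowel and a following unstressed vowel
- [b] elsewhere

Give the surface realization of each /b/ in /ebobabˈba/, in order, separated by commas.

Occurrence 1 (position 2): between a vowel and a following unstressed vowel → [β].
Occurrence 2 (position 4): between a vowel and a following unstressed vowel → [β].
Occurrence 3 (position 6): no conditioning environment matches → elsewhere allophone [b].
Occurrence 4 (position 7): no conditioning environment matches → elsewhere allophone [b].

[β], [β], [b], [b]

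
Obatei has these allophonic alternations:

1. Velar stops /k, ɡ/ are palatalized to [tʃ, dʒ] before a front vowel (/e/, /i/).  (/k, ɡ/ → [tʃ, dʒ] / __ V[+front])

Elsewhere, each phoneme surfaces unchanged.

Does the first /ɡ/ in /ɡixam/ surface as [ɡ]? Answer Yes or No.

No

/ɡ/ — word-initial, before a front vowel — surfaces as [dʒ] (rule 1).
The actual realization is [dʒ], not [ɡ].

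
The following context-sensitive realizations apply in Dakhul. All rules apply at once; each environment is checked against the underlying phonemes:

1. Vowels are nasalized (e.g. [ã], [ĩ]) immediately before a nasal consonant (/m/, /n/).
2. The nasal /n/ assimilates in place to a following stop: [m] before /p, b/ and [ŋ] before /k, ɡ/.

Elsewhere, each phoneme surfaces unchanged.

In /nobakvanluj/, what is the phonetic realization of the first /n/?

/n/ — word-initial; rule 2 does not apply here → [n].

[n]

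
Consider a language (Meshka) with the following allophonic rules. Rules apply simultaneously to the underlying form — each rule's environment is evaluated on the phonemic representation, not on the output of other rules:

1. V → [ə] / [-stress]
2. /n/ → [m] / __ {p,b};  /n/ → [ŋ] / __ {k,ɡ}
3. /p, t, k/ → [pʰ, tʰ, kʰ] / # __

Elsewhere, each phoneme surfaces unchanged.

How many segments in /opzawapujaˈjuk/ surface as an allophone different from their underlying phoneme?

Segments that undergo a rule: /o/ → [ə] (rule 1); /a/ → [ə] (rule 1); /a/ → [ə] (rule 1); /u/ → [ə] (rule 1); /a/ → [ə] (rule 1).
All other segments surface unchanged.

5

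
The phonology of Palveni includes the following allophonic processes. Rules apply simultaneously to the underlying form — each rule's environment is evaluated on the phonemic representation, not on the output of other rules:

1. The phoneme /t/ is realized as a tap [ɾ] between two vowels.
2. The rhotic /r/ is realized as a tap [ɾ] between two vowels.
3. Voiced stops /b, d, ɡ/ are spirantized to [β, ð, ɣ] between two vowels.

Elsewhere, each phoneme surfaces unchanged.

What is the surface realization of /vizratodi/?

/v/ (word-initial): no rule targets it → [v].
/i/ (between /v/ and /z/) is unaffected → [i].
/z/ stays [z].
/r/ (between /z/ and /a/): rule 2 targets it, but not between two vowels → unchanged [r].
/a/ (between /r/ and /t/) is unaffected → [a].
Rule 1 applies to /t/ (between /a/ and /o/: between two vowels) → [ɾ].
/o/ (between /t/ and /d/): no rule targets it → [o].
/d/ meets the environment for rule 3 (between two vowels) → [ð].
/i/ — not in any rule's target class → [i].

[vizraɾoði]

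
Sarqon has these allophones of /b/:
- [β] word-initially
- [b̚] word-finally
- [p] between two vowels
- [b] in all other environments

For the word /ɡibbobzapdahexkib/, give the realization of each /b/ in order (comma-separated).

Occurrence 1 (position 3): no conditioning environment matches → elsewhere allophone [b].
Occurrence 2 (position 4): no conditioning environment matches → elsewhere allophone [b].
Occurrence 3 (position 6): no conditioning environment matches → elsewhere allophone [b].
Occurrence 4 (position 17): word-finally → [b̚].

[b], [b], [b], [b̚]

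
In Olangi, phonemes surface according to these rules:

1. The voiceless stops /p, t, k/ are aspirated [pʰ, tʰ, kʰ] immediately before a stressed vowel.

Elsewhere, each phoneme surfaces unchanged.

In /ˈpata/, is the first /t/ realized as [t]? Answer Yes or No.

Yes

/t/ (between /a/ and /a/) is in the target of rule 1 but the environment (immediately before a stressed vowel) is not met → [t].
The actual realization is [t], which matches [t].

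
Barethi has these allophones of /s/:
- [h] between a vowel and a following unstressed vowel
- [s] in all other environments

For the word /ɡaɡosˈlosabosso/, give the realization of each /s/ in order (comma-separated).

[s], [h], [s], [s]

Occurrence 1 (position 5): no conditioning environment matches → elsewhere allophone [s].
Occurrence 2 (position 8): between a vowel and a following unstressed vowel → [h].
Occurrence 3 (position 12): no conditioning environment matches → elsewhere allophone [s].
Occurrence 4 (position 13): no conditioning environment matches → elsewhere allophone [s].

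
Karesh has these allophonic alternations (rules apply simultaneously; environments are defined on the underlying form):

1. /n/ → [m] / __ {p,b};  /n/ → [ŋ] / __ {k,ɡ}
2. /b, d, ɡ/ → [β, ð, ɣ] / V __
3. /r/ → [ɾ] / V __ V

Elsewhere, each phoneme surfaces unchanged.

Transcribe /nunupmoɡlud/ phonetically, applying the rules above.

/n/ — word-initial; rule 1 does not apply here → [n].
/n/ (between /u/ and /u/) fails the environment for rule 1, so it stays [n].
/ɡ/ meets the environment for rule 2 (immediately after a vowel) → [ɣ].
/d/ (word-final): immediately after a vowel, so rule 2 applies → [ð].

[nunupmoɣluð]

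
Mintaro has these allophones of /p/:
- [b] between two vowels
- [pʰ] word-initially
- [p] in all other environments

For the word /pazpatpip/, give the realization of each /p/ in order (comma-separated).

Occurrence 1 (position 1): word-initially → [pʰ].
Occurrence 2 (position 4): no conditioning environment matches → elsewhere allophone [p].
Occurrence 3 (position 7): no conditioning environment matches → elsewhere allophone [p].
Occurrence 4 (position 9): no conditioning environment matches → elsewhere allophone [p].

[pʰ], [p], [p], [p]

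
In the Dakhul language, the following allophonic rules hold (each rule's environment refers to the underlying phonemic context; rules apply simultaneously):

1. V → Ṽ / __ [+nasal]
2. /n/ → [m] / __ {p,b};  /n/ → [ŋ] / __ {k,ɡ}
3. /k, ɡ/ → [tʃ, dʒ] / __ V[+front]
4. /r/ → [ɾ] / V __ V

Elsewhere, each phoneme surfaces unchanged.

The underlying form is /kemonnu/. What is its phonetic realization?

Rule 3 applies to /k/ (word-initial: before a front vowel) → [tʃ].
Rule 1 applies to /e/ (between /k/ and /m/: before a nasal consonant) → [ẽ].
/o/ (between /m/ and /n/): before a nasal consonant, so rule 1 applies → [õ].
/n/ (between /o/ and /n/) is in the target of rule 2 but the environment (before a labial or velar stop) is not met → [n].
/n/ (between /n/ and /u/) fails the environment for rule 2, so it stays [n].
/u/ (word-final) fails the environment for rule 1, so it stays [u].

[tʃẽmõnnu]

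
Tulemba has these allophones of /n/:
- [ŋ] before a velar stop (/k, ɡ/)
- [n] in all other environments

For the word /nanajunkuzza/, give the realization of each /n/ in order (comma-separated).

[n], [n], [ŋ]

Occurrence 1 (position 1): no conditioning environment matches → elsewhere allophone [n].
Occurrence 2 (position 3): no conditioning environment matches → elsewhere allophone [n].
Occurrence 3 (position 7): before a velar stop → [ŋ].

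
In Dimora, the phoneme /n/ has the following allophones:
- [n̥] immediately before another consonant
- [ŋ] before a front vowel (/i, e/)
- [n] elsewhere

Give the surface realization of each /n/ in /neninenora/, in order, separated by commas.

[ŋ], [ŋ], [ŋ], [n]

Occurrence 1 (position 1): before a front vowel (/i, e/) → [ŋ].
Occurrence 2 (position 3): before a front vowel (/i, e/) → [ŋ].
Occurrence 3 (position 5): before a front vowel (/i, e/) → [ŋ].
Occurrence 4 (position 7): no conditioning environment matches → elsewhere allophone [n].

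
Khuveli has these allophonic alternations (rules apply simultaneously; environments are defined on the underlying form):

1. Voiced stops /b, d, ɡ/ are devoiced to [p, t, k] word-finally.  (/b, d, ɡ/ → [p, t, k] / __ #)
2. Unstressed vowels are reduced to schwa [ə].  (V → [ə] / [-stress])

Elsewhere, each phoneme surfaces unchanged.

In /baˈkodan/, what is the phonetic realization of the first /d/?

[d]

/d/ (between /o/ and /a/) is in the target of rule 1 but the environment (word-finally) is not met → [d].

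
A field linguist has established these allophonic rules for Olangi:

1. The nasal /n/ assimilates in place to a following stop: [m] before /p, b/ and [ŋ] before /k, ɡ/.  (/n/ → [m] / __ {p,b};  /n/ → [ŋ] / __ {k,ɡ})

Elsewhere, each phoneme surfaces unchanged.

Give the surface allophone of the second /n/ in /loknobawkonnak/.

[n]

/n/ (between /o/ and /n/) fails the environment for rule 1, so it stays [n].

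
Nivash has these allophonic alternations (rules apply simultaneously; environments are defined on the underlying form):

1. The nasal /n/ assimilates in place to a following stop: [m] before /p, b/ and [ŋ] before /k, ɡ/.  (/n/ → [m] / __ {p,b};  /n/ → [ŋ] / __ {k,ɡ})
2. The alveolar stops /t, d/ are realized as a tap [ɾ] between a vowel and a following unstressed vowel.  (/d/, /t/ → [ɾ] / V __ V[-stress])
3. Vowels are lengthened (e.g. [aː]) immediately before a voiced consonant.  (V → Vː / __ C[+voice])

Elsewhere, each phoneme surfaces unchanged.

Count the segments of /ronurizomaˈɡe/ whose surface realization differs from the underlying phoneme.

5

Segments that undergo a rule: /o/ → [oː] (rule 3); /u/ → [uː] (rule 3); /i/ → [iː] (rule 3); /o/ → [oː] (rule 3); /a/ → [aː] (rule 3).
All other segments surface unchanged.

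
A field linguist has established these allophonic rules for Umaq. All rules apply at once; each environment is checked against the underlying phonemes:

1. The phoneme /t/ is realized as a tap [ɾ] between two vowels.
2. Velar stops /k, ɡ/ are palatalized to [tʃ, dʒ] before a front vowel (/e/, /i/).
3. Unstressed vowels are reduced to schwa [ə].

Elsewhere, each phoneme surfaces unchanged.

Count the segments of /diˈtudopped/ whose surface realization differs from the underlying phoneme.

Segments that undergo a rule: /i/ → [ə] (rule 3); /t/ → [ɾ] (rule 1); /o/ → [ə] (rule 3); /e/ → [ə] (rule 3).
All other segments surface unchanged.

4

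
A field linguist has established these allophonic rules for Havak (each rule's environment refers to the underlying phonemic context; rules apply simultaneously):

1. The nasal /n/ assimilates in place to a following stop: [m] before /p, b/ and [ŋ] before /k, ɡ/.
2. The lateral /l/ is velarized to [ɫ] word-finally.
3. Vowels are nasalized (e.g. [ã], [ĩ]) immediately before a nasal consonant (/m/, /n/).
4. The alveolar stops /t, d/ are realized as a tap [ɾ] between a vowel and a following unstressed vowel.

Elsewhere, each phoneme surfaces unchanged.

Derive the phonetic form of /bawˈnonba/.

/b/ stays [b].
/a/ — between /b/ and /w/; rule 3 does not apply here → [a].
/w/ — not in any rule's target class → [w].
/n/ (between /w/ and /o/) fails the environment for rule 1, so it stays [n].
/o/ meets the environment for rule 3 (before a nasal consonant) → [õ].
/n/ (between /o/ and /b/): before a labial or velar stop, so rule 1 applies → [m].
/b/ (between /n/ and /a/): no rule targets it → [b].
/a/ (word-final) is in the target of rule 3 but the environment (before a nasal consonant) is not met → [a].

[bawˈnõmba]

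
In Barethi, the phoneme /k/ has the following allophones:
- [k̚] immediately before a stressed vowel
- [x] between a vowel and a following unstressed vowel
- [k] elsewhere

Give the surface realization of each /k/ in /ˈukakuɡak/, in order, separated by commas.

Occurrence 1 (position 2): between a vowel and a following unstressed vowel → [x].
Occurrence 2 (position 4): between a vowel and a following unstressed vowel → [x].
Occurrence 3 (position 8): no conditioning environment matches → elsewhere allophone [k].

[x], [x], [k]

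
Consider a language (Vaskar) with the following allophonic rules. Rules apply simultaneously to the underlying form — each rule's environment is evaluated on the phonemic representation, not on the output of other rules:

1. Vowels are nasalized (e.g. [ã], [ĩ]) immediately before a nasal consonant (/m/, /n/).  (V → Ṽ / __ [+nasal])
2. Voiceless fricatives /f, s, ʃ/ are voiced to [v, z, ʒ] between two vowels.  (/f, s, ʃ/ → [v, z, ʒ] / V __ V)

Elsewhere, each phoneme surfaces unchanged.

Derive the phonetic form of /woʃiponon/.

[woʒipõnõn]

/o/ (between /w/ and /ʃ/) fails the environment for rule 1, so it stays [o].
Rule 2 applies to /ʃ/ (between /o/ and /i/: between two vowels) → [ʒ].
/i/ (between /ʃ/ and /p/) is in the target of rule 1 but the environment (before a nasal consonant) is not met → [i].
/o/ — between /p/ and /n/, before a nasal consonant — surfaces as [õ] (rule 1).
/o/ meets the environment for rule 1 (before a nasal consonant) → [õ].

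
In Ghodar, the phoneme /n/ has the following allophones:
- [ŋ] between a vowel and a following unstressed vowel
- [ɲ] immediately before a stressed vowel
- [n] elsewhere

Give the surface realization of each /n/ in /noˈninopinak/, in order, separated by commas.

[n], [ɲ], [ŋ], [ŋ]

Occurrence 1 (position 1): no conditioning environment matches → elsewhere allophone [n].
Occurrence 2 (position 3): immediately before a stressed vowel → [ɲ].
Occurrence 3 (position 5): between a vowel and a following unstressed vowel → [ŋ].
Occurrence 4 (position 9): between a vowel and a following unstressed vowel → [ŋ].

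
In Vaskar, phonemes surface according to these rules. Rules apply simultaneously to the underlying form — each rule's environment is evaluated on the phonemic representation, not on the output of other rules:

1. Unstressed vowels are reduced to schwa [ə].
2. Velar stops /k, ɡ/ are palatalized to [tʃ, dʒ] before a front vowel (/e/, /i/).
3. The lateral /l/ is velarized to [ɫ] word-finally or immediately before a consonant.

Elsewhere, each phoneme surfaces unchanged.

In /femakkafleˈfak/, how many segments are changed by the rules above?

4

Segments that undergo a rule: /e/ → [ə] (rule 1); /a/ → [ə] (rule 1); /a/ → [ə] (rule 1); /e/ → [ə] (rule 1).
All other segments surface unchanged.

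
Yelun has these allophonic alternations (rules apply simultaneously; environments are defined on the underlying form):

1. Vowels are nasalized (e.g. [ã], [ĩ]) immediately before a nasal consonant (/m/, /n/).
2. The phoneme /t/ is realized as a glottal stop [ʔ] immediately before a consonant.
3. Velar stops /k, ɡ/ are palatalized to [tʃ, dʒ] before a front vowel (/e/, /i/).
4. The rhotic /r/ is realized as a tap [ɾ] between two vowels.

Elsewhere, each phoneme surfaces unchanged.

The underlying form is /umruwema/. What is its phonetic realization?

/u/ — word-initial, before a nasal consonant — surfaces as [ũ] (rule 1).
/m/ stays [m].
/r/ — between /m/ and /u/; rule 4 does not apply here → [r].
/u/ — between /r/ and /w/; rule 1 does not apply here → [u].
/w/ — not in any rule's target class → [w].
/e/ meets the environment for rule 1 (before a nasal consonant) → [ẽ].
/m/ stays [m].
/a/ — word-final; rule 1 does not apply here → [a].

[ũmruwẽma]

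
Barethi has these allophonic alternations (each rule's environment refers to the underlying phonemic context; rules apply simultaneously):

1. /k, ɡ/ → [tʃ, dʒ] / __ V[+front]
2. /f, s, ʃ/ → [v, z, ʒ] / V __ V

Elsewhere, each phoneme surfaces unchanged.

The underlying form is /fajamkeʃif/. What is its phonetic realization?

[fajamtʃeʒif]

/f/ — word-initial; rule 2 does not apply here → [f].
/a/ — not in any rule's target class → [a].
/j/ (between /a/ and /a/): no rule targets it → [j].
/a/ (between /j/ and /m/): no rule targets it → [a].
/m/ (between /a/ and /k/): no rule targets it → [m].
Rule 1 applies to /k/ (between /m/ and /e/: before a front vowel) → [tʃ].
/e/ stays [e].
/ʃ/ meets the environment for rule 2 (between two vowels) → [ʒ].
/i/ — not in any rule's target class → [i].
/f/ — word-final; rule 2 does not apply here → [f].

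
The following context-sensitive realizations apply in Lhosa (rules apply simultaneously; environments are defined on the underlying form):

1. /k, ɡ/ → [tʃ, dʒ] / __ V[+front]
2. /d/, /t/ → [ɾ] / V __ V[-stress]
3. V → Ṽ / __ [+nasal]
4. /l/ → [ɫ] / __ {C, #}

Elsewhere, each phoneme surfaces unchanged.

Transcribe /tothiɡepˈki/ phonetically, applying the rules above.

/t/ (word-initial) is in the target of rule 2 but the environment (between a vowel and a following unstressed vowel) is not met → [t].
/o/ (between /t/ and /t/) fails the environment for rule 3, so it stays [o].
/t/ (between /o/ and /h/): rule 2 targets it, but not between a vowel and a following unstressed vowel → unchanged [t].
/h/ stays [h].
/i/ (between /h/ and /ɡ/): rule 3 targets it, but not before a nasal consonant → unchanged [i].
Rule 1 applies to /ɡ/ (between /i/ and /e/: before a front vowel) → [dʒ].
/e/ (between /ɡ/ and /p/) fails the environment for rule 3, so it stays [e].
/p/ (between /e/ and /k/): no rule targets it → [p].
/k/ (between /p/ and /i/) occurs before a front vowel → [tʃ] by rule 1.
/i/ — word-final; rule 3 does not apply here → [i].

[tothidʒepˈtʃi]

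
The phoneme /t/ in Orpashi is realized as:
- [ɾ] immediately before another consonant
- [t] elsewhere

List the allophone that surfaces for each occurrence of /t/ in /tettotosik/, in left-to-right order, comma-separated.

Occurrence 1 (position 1): no conditioning environment matches → elsewhere allophone [t].
Occurrence 2 (position 3): immediately before another consonant → [ɾ].
Occurrence 3 (position 4): no conditioning environment matches → elsewhere allophone [t].
Occurrence 4 (position 6): no conditioning environment matches → elsewhere allophone [t].

[t], [ɾ], [t], [t]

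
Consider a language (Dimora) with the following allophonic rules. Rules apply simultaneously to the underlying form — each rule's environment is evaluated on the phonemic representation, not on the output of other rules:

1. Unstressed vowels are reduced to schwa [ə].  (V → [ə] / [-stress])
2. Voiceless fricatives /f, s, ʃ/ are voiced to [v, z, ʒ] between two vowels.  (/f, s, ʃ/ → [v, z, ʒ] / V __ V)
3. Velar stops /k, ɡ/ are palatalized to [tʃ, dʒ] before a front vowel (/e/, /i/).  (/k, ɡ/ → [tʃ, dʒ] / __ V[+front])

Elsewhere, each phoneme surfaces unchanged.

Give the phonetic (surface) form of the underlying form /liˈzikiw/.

[ləˈzitʃəw]

/l/ (word-initial): no rule targets it → [l].
/i/ meets the environment for rule 1 (in an unstressed syllable) → [ə].
/z/ stays [z].
/i/ — between /z/ and /k/; rule 1 does not apply here → [i].
/k/ (between /i/ and /i/): before a front vowel, so rule 3 applies → [tʃ].
/i/ (between /k/ and /w/) occurs in an unstressed syllable → [ə] by rule 1.
/w/ (word-final): no rule targets it → [w].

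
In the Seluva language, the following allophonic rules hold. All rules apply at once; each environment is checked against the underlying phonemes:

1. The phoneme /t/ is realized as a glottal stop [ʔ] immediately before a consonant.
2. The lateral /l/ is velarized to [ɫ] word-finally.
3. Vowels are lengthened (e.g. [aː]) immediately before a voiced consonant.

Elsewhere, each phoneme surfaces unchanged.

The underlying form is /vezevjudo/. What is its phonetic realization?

/v/ (word-initial): no rule targets it → [v].
/e/ (between /v/ and /z/) occurs before a voiced consonant → [eː] by rule 3.
/z/ stays [z].
/e/ (between /z/ and /v/) occurs before a voiced consonant → [eː] by rule 3.
/v/ stays [v].
/j/ stays [j].
/u/ meets the environment for rule 3 (before a voiced consonant) → [uː].
/d/ — not in any rule's target class → [d].
/o/ (word-final) is in the target of rule 3 but the environment (before a voiced consonant) is not met → [o].

[veːzeːvjuːdo]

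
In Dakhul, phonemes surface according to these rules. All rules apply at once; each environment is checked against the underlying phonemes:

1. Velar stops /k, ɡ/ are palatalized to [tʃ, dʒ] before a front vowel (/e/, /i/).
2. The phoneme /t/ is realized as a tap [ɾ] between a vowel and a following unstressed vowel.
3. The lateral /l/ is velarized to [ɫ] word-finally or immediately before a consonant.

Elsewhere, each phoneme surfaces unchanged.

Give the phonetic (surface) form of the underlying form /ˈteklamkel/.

/t/ (word-initial) is in the target of rule 2 but the environment (between a vowel and a following unstressed vowel) is not met → [t].
/k/ (between /e/ and /l/): rule 1 targets it, but not before a front vowel → unchanged [k].
/l/ (between /k/ and /a/) fails the environment for rule 3, so it stays [l].
Rule 1 applies to /k/ (between /m/ and /e/: before a front vowel) → [tʃ].
/l/ meets the environment for rule 3 (word-finally or immediately before a consonant) → [ɫ].

[ˈteklamtʃeɫ]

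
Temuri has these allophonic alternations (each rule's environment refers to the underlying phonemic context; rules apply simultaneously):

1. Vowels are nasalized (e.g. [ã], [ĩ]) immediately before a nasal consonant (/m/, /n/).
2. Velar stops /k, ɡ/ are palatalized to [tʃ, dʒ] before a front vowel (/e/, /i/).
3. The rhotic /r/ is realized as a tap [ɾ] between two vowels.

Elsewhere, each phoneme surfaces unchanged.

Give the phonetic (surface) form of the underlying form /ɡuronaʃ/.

/ɡ/ — word-initial; rule 2 does not apply here → [ɡ].
/u/ (between /ɡ/ and /r/) fails the environment for rule 1, so it stays [u].
/r/ (between /u/ and /o/): between two vowels, so rule 3 applies → [ɾ].
/o/ meets the environment for rule 1 (before a nasal consonant) → [õ].
/n/ (between /o/ and /a/) is unaffected → [n].
/a/ — between /n/ and /ʃ/; rule 1 does not apply here → [a].
/ʃ/ — not in any rule's target class → [ʃ].

[ɡuɾõnaʃ]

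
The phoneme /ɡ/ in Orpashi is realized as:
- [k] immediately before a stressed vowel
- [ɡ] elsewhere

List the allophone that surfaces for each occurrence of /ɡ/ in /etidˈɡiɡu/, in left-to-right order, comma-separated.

[k], [ɡ]

Occurrence 1 (position 5): immediately before a stressed vowel → [k].
Occurrence 2 (position 7): no conditioning environment matches → elsewhere allophone [ɡ].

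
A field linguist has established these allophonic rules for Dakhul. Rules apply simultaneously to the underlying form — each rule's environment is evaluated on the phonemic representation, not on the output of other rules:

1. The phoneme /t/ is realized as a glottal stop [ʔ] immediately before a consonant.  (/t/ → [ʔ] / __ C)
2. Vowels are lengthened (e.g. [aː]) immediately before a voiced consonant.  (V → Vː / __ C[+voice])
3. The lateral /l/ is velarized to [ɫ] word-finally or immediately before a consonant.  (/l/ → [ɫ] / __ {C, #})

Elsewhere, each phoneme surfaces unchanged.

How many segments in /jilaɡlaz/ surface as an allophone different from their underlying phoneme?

3

Segments that undergo a rule: /i/ → [iː] (rule 2); /a/ → [aː] (rule 2); /a/ → [aː] (rule 2).
All other segments surface unchanged.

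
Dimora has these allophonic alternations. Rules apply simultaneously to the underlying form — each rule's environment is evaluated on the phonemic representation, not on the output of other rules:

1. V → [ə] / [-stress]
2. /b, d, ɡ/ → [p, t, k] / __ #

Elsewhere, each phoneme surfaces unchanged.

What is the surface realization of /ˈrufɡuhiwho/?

/r/ — not in any rule's target class → [r].
/u/ (between /r/ and /f/) is in the target of rule 1 but the environment (in an unstressed syllable) is not met → [u].
/f/ (between /u/ and /ɡ/) is unaffected → [f].
/ɡ/ (between /f/ and /u/): rule 2 targets it, but not word-finally → unchanged [ɡ].
/u/ — between /ɡ/ and /h/, in an unstressed syllable — surfaces as [ə] (rule 1).
/h/ (between /u/ and /i/) is unaffected → [h].
/i/ — between /h/ and /w/, in an unstressed syllable — surfaces as [ə] (rule 1).
/w/ stays [w].
/h/ stays [h].
/o/ (word-final): in an unstressed syllable, so rule 1 applies → [ə].

[ˈrufɡəhəwhə]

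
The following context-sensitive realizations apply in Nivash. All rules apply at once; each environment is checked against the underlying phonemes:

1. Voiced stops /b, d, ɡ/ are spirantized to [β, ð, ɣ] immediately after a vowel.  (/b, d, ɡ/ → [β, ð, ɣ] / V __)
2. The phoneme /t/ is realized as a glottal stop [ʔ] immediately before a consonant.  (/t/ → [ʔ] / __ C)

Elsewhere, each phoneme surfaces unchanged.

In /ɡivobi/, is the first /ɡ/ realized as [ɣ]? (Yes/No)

No

/ɡ/ (word-initial): rule 1 targets it, but not immediately after a vowel → unchanged [ɡ].
The actual realization is [ɡ], not [ɣ].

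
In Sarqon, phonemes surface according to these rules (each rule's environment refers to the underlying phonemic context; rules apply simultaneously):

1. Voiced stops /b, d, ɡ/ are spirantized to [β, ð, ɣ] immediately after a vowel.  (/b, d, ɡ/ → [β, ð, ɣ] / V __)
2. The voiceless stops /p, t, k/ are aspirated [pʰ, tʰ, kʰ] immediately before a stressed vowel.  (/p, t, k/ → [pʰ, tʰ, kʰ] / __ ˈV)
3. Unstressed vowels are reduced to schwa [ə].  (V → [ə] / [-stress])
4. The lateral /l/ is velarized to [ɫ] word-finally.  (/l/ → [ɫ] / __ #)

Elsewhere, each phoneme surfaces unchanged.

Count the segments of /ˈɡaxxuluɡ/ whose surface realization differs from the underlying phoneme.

Segments that undergo a rule: /u/ → [ə] (rule 3); /u/ → [ə] (rule 3); /ɡ/ → [ɣ] (rule 1).
All other segments surface unchanged.

3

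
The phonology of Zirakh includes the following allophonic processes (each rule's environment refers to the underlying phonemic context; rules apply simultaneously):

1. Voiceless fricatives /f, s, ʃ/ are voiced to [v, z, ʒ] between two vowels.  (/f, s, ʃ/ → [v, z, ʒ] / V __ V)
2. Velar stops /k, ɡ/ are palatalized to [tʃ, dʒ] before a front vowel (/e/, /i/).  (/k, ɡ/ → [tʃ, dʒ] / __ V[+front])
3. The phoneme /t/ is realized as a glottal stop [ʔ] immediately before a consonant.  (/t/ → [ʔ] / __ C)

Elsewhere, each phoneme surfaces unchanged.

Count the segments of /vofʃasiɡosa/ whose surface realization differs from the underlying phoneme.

2

Segments that undergo a rule: /s/ → [z] (rule 1); /s/ → [z] (rule 1).
All other segments surface unchanged.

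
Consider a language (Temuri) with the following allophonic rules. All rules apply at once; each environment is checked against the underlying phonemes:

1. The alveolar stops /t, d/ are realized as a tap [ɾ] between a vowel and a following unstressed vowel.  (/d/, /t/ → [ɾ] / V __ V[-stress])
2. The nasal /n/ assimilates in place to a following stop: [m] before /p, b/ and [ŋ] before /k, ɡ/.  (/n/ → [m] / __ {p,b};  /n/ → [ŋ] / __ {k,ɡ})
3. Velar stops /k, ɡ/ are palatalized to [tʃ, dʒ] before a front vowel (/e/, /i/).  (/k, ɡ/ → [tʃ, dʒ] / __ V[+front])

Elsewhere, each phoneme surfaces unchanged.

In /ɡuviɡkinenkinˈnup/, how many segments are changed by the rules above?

3

Segments that undergo a rule: /k/ → [tʃ] (rule 3); /n/ → [ŋ] (rule 2); /k/ → [tʃ] (rule 3).
All other segments surface unchanged.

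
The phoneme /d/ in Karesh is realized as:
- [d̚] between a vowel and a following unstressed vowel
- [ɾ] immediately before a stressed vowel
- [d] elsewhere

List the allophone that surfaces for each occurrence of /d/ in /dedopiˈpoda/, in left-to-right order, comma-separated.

Occurrence 1 (position 1): no conditioning environment matches → elsewhere allophone [d].
Occurrence 2 (position 3): between a vowel and a following unstressed vowel → [d̚].
Occurrence 3 (position 9): between a vowel and a following unstressed vowel → [d̚].

[d], [d̚], [d̚]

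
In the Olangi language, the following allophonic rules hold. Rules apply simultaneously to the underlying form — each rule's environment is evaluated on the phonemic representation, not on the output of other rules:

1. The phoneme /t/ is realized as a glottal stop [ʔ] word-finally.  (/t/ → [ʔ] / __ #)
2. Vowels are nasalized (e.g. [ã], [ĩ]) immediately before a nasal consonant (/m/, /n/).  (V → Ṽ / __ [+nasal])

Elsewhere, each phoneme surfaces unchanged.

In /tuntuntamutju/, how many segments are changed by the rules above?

Segments that undergo a rule: /u/ → [ũ] (rule 2); /u/ → [ũ] (rule 2); /a/ → [ã] (rule 2).
All other segments surface unchanged.

3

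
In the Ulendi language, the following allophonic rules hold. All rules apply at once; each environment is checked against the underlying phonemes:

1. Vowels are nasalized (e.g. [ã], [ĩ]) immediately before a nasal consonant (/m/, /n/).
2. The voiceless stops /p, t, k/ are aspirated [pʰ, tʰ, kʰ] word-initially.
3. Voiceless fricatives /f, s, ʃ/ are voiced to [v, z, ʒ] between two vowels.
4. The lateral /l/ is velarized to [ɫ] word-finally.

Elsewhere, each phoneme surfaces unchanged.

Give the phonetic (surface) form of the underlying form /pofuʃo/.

[pʰovuʒo]

/p/ — word-initial, word-initially — surfaces as [pʰ] (rule 2).
/o/ — between /p/ and /f/; rule 1 does not apply here → [o].
/f/ (between /o/ and /u/) occurs between two vowels → [v] by rule 3.
/u/ (between /f/ and /ʃ/): rule 1 targets it, but not before a nasal consonant → unchanged [u].
Rule 3 applies to /ʃ/ (between /u/ and /o/: between two vowels) → [ʒ].
/o/ (word-final) fails the environment for rule 1, so it stays [o].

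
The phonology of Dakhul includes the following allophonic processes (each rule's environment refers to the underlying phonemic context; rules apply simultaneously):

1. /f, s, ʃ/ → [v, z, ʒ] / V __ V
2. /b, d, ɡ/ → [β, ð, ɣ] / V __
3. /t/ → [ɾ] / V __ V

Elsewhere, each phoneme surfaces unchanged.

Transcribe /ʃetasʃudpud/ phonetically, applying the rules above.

/ʃ/ — word-initial; rule 1 does not apply here → [ʃ].
/t/ meets the environment for rule 3 (between two vowels) → [ɾ].
/s/ (between /a/ and /ʃ/) is in the target of rule 1 but the environment (between two vowels) is not met → [s].
/ʃ/ (between /s/ and /u/): rule 1 targets it, but not between two vowels → unchanged [ʃ].
/d/ — between /u/ and /p/, immediately after a vowel — surfaces as [ð] (rule 2).
/d/ (word-final): immediately after a vowel, so rule 2 applies → [ð].

[ʃeɾasʃuðpuð]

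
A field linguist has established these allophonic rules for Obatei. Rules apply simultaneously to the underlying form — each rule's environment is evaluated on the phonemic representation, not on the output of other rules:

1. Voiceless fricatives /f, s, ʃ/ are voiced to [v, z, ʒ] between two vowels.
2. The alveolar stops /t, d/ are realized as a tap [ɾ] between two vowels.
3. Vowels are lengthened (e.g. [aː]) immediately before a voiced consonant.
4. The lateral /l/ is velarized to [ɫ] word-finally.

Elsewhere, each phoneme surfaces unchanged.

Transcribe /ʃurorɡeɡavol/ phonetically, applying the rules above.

[ʃuːroːrɡeːɡaːvoːɫ]

/ʃ/ — word-initial; rule 1 does not apply here → [ʃ].
/u/ (between /ʃ/ and /r/): before a voiced consonant, so rule 3 applies → [uː].
/o/ (between /r/ and /r/): before a voiced consonant, so rule 3 applies → [oː].
/e/ (between /ɡ/ and /ɡ/) occurs before a voiced consonant → [eː] by rule 3.
Rule 3 applies to /a/ (between /ɡ/ and /v/: before a voiced consonant) → [aː].
/o/ — between /v/ and /l/, before a voiced consonant — surfaces as [oː] (rule 3).
/l/ meets the environment for rule 4 (word-finally) → [ɫ].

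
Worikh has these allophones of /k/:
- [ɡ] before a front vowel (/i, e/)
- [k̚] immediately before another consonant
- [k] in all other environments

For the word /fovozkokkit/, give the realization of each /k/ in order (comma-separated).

[k], [k̚], [ɡ]

Occurrence 1 (position 6): no conditioning environment matches → elsewhere allophone [k].
Occurrence 2 (position 8): immediately before another consonant → [k̚].
Occurrence 3 (position 9): before a front vowel (/i, e/) → [ɡ].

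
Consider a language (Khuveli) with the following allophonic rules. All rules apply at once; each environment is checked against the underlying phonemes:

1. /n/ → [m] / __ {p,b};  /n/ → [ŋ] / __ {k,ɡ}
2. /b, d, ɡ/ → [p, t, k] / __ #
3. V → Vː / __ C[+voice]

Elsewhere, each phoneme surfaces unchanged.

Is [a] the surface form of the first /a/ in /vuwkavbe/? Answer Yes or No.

No

/a/ (between /k/ and /v/): before a voiced consonant, so rule 3 applies → [aː].
The actual realization is [aː], not [a].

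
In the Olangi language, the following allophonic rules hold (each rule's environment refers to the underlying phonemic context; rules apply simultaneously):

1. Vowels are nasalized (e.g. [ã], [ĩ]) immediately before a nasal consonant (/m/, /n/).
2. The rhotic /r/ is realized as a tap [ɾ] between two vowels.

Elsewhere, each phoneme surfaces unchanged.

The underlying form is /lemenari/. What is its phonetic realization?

/e/ meets the environment for rule 1 (before a nasal consonant) → [ẽ].
/e/ (between /m/ and /n/) occurs before a nasal consonant → [ẽ] by rule 1.
/a/ (between /n/ and /r/) is in the target of rule 1 but the environment (before a nasal consonant) is not met → [a].
/r/ (between /a/ and /i/): between two vowels, so rule 2 applies → [ɾ].
/i/ (word-final): rule 1 targets it, but not before a nasal consonant → unchanged [i].

[lẽmẽnaɾi]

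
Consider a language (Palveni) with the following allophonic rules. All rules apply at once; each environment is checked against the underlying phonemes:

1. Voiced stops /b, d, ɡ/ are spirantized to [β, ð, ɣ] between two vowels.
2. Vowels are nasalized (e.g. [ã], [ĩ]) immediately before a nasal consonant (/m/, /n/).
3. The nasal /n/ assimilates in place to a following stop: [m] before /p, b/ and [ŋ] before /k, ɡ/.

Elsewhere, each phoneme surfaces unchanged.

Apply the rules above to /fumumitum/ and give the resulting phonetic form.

/u/ meets the environment for rule 2 (before a nasal consonant) → [ũ].
/u/ (between /m/ and /m/): before a nasal consonant, so rule 2 applies → [ũ].
/i/ (between /m/ and /t/) fails the environment for rule 2, so it stays [i].
/u/ (between /t/ and /m/): before a nasal consonant, so rule 2 applies → [ũ].

[fũmũmitũm]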